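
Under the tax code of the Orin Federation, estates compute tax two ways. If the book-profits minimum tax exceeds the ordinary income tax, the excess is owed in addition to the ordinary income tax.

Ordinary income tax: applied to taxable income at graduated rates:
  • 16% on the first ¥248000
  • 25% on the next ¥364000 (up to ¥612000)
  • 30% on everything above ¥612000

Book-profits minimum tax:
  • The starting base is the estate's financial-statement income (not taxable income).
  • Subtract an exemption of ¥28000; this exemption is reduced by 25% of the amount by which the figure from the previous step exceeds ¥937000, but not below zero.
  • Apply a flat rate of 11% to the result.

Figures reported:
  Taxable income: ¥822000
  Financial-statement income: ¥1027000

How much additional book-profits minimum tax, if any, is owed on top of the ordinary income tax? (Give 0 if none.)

Ordinary income tax:
  ¥248000 × 16% = ¥39680
  ¥364000 × 25% = ¥91000
  ¥210000 × 30% = ¥63000
  → ¥193680

Book-profits minimum tax:
  Base (financial-statement income): ¥1027000
  Exemption: ¥28000 − 25% × (¥1027000 − ¥937000) = ¥28000 − ¥22500 = ¥5500
  Base: ¥1027000 − ¥5500 = ¥1021500
  ¥1021500 × 11% = ¥112365

¥112365 ≤ ¥193680, so no add-on is due.

¥0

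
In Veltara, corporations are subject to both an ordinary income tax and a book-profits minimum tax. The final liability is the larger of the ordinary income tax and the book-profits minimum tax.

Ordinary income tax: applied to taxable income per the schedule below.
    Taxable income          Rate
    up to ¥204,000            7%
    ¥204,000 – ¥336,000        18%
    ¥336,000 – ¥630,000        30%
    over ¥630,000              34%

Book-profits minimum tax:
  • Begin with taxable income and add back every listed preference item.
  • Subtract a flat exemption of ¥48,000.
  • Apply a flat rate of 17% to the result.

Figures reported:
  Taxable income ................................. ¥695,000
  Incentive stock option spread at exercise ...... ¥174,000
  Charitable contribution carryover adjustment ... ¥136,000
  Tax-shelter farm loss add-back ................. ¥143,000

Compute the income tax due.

Book-profits minimum tax:
  Adjusted income: ¥695,000 + ¥174,000 + ¥136,000 + ¥143,000 = ¥1,148,000
  Less exemption ¥48,000 → base ¥1,100,000
  ¥1,100,000 × 17% = ¥187,000

Ordinary income tax:
  ¥204,000 × 7% = ¥14,280
  ¥132,000 × 18% = ¥23,760
  ¥294,000 × 30% = ¥88,200
  ¥65,000 × 34% = ¥22,100
  → ¥148,340

¥187,000 > ¥148,340, so the book-profits minimum tax is the binding amount.

¥187,000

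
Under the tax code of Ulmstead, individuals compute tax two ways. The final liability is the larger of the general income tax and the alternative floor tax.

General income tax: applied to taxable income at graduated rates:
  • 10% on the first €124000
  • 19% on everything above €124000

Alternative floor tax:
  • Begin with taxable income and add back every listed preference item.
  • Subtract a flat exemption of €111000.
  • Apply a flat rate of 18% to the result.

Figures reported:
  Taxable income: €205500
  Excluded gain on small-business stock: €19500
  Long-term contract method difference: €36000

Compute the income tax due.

€27885

Alternative floor tax:
  Adjusted income: €205500 + €19500 + €36000 = €261000
  Less exemption €111000 → base €150000
  €150000 × 18% = €27000

General income tax:
  €124000 × 10% = €12400
  €81500 × 19% = €15485
  → €27885

€27885 > €27000, so the general income tax governs.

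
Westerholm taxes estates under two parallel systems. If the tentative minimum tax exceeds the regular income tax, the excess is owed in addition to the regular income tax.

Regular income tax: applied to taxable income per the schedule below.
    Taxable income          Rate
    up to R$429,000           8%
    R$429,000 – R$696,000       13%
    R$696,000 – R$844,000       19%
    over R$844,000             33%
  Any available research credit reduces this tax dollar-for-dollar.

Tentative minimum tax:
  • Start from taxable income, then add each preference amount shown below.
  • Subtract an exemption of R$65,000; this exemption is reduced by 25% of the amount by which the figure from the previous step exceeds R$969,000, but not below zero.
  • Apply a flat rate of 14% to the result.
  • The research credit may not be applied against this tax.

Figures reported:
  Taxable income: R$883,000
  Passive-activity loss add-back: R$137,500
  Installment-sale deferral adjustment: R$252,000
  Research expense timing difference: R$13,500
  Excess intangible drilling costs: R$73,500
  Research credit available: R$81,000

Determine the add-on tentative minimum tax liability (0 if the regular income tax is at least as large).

Tentative minimum tax:
  Adjusted income: R$883,000 + R$137,500 + R$252,000 + R$13,500 + R$73,500 = R$1,359,500
  Exemption: 25% × (R$1,359,500 − R$969,000) = R$97,625 ≥ R$65,000, so the exemption is fully phased out
  Base: R$1,359,500 − R$0 = R$1,359,500
  R$1,359,500 × 14% = R$190,330

Regular income tax:
  R$429,000 × 8% = R$34,320
  R$267,000 × 13% = R$34,710
  R$148,000 × 19% = R$28,120
  R$39,000 × 33% = R$12,870
  → R$110,020
  Less research credit R$81,000 → R$29,020

Excess of tentative minimum tax over regular income tax: R$190,330 − R$29,020 = R$161,310.

R$161,310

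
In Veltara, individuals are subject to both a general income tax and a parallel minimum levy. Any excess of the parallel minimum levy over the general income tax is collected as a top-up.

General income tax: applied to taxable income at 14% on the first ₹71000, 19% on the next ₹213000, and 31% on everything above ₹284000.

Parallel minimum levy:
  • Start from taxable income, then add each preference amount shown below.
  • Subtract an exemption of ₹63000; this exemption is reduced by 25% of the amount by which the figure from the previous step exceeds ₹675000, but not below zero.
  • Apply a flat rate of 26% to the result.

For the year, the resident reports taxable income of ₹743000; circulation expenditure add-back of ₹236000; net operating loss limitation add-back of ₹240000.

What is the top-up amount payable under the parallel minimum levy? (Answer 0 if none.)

₹124240

General income tax:
  ₹71000 × 14% = ₹9940
  ₹213000 × 19% = ₹40470
  ₹459000 × 31% = ₹142290
  → ₹192700

Parallel minimum levy:
  Adjusted income: ₹743000 + ₹236000 + ₹240000 = ₹1219000
  Exemption: 25% × (₹1219000 − ₹675000) = ₹136000 ≥ ₹63000, so the exemption is fully phased out
  Base: ₹1219000 − ₹0 = ₹1219000
  ₹1219000 × 26% = ₹316940

Excess of parallel minimum levy over general income tax: ₹316940 − ₹192700 = ₹124240.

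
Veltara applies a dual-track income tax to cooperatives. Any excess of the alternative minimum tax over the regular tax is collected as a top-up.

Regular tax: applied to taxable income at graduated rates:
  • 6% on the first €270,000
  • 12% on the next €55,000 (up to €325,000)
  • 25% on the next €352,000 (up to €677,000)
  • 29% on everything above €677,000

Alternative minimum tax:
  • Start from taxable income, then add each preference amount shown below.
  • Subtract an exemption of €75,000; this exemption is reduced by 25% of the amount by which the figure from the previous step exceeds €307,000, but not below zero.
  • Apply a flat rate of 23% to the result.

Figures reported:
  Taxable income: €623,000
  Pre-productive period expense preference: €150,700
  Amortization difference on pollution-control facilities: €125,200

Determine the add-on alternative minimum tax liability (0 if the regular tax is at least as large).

€109,447

Regular tax:
  €270,000 × 6% = €16,200
  €55,000 × 12% = €6,600
  €298,000 × 25% = €74,500
  → €97,300

Alternative minimum tax:
  Adjusted income: €623,000 + €150,700 + €125,200 = €898,900
  Exemption: 25% × (€898,900 − €307,000) = €147,975 ≥ €75,000, so the exemption is fully phased out
  Base: €898,900 − €0 = €898,900
  €898,900 × 23% = €206,747

Excess of alternative minimum tax over regular tax: €206,747 − €97,300 = €109,447.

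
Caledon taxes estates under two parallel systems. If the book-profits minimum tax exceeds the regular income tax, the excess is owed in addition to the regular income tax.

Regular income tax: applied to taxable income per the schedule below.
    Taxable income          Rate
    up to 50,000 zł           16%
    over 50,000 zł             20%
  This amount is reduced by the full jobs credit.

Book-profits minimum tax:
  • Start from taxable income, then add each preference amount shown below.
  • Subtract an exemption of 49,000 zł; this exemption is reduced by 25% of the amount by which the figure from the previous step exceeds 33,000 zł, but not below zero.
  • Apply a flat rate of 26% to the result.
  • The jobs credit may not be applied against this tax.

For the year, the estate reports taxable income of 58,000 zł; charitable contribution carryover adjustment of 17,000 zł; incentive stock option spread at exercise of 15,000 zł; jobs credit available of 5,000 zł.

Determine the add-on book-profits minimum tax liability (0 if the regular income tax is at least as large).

9,765 zł

Regular income tax:
  50,000 zł × 16% = 8,000 zł
  8,000 zł × 20% = 1,600 zł
  → 9,600 zł
  Less jobs credit 5,000 zł → 4,600 zł

Book-profits minimum tax:
  Adjusted income: 58,000 zł + 17,000 zł + 15,000 zł = 90,000 zł
  Exemption: 49,000 zł − 25% × (90,000 zł − 33,000 zł) = 49,000 zł − 14,250 zł = 34,750 zł
  Base: 90,000 zł − 34,750 zł = 55,250 zł
  55,250 zł × 26% = 14,365 zł

Excess of book-profits minimum tax over regular income tax: 14,365 zł − 4,600 zł = 9,765 zł.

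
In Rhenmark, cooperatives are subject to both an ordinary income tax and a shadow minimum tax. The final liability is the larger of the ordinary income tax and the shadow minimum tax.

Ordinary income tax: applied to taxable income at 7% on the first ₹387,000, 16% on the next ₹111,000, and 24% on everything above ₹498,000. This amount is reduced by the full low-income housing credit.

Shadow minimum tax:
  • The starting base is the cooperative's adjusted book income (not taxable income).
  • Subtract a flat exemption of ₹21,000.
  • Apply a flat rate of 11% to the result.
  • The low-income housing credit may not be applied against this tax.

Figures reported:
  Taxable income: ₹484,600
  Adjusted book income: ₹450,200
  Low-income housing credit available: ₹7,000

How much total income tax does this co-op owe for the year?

Ordinary income tax:
  ₹387,000 × 7% = ₹27,090
  ₹97,600 × 16% = ₹15,616
  → ₹42,706
  Less low-income housing credit ₹7,000 → ₹35,706

Shadow minimum tax:
  Base (adjusted book income): ₹450,200
  Less exemption ₹21,000 → base ₹429,200
  ₹429,200 × 11% = ₹47,212

₹47,212 > ₹35,706, so the shadow minimum tax is the binding amount.

₹47,212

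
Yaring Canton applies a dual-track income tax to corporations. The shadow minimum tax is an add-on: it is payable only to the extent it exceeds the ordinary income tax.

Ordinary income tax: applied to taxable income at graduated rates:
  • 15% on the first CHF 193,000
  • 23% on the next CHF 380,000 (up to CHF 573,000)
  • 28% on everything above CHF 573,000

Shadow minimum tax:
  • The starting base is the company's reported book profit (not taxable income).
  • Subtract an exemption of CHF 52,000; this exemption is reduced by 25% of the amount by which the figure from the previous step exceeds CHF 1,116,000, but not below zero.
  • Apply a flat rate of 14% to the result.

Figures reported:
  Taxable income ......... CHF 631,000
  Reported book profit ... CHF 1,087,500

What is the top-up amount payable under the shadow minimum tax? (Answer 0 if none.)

CHF 12,380

Ordinary income tax:
  CHF 193,000 × 15% = CHF 28,950
  CHF 380,000 × 23% = CHF 87,400
  CHF 58,000 × 28% = CHF 16,240
  → CHF 132,590

Shadow minimum tax:
  Base (reported book profit): CHF 1,087,500
  Exemption: CHF 1,087,500 ≤ CHF 1,116,000, so full CHF 52,000 applies
  Base: CHF 1,087,500 − CHF 52,000 = CHF 1,035,500
  CHF 1,035,500 × 14% = CHF 144,970

Excess of shadow minimum tax over ordinary income tax: CHF 144,970 − CHF 132,590 = CHF 12,380.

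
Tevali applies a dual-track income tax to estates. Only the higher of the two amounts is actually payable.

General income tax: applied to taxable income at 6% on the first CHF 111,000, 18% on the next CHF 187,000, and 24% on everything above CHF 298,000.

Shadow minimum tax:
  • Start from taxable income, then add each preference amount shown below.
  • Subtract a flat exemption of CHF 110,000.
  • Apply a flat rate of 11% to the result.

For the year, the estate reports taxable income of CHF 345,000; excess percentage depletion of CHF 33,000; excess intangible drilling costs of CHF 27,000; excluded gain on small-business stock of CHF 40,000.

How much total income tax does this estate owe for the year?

CHF 51,600

General income tax:
  CHF 111,000 × 6% = CHF 6,660
  CHF 187,000 × 18% = CHF 33,660
  CHF 47,000 × 24% = CHF 11,280
  → CHF 51,600

Shadow minimum tax:
  Adjusted income: CHF 345,000 + CHF 33,000 + CHF 27,000 + CHF 40,000 = CHF 445,000
  Less exemption CHF 110,000 → base CHF 335,000
  CHF 335,000 × 11% = CHF 36,850

CHF 51,600 > CHF 36,850, so the general income tax governs.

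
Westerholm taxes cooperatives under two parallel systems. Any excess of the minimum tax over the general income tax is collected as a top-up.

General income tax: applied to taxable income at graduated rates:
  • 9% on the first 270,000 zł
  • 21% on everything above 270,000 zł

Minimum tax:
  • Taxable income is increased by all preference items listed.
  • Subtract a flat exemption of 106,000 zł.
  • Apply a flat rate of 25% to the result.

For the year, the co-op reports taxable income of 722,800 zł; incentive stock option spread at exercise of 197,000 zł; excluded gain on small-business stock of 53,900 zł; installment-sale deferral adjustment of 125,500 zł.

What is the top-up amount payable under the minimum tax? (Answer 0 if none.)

128,912 zł

Minimum tax:
  Adjusted income: 722,800 zł + 197,000 zł + 53,900 zł + 125,500 zł = 1,099,200 zł
  Less exemption 106,000 zł → base 993,200 zł
  993,200 zł × 25% = 248,300 zł

General income tax:
  270,000 zł × 9% = 24,300 zł
  452,800 zł × 21% = 95,088 zł
  → 119,388 zł

Excess of minimum tax over general income tax: 248,300 zł − 119,388 zł = 128,912 zł.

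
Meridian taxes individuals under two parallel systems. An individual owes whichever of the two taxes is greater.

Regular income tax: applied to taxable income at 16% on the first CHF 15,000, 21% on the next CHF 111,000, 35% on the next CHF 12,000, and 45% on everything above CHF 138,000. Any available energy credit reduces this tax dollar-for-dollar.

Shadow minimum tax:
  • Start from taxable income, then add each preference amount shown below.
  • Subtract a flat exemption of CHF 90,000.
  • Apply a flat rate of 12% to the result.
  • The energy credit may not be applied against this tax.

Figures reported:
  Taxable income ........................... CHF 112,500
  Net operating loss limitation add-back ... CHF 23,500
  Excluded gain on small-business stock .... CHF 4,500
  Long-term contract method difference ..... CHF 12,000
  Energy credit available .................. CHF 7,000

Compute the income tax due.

Regular income tax:
  CHF 15,000 × 16% = CHF 2,400
  CHF 97,500 × 21% = CHF 20,475
  → CHF 22,875
  Less energy credit CHF 7,000 → CHF 15,875

Shadow minimum tax:
  Adjusted income: CHF 112,500 + CHF 23,500 + CHF 4,500 + CHF 12,000 = CHF 152,500
  Less exemption CHF 90,000 → base CHF 62,500
  CHF 62,500 × 12% = CHF 7,500

CHF 15,875 > CHF 7,500, so the regular income tax governs.

CHF 15,875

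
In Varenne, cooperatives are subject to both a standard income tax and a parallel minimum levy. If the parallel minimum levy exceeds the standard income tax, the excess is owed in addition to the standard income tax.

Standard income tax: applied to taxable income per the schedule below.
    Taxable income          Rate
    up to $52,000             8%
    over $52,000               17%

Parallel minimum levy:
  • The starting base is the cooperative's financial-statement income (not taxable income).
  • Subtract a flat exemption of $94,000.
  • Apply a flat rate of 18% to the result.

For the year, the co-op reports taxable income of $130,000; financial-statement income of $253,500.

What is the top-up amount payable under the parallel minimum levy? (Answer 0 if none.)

$11,290

Standard income tax:
  $52,000 × 8% = $4,160
  $78,000 × 17% = $13,260
  → $17,420

Parallel minimum levy:
  Base (financial-statement income): $253,500
  Less exemption $94,000 → base $159,500
  $159,500 × 18% = $28,710

Excess of parallel minimum levy over standard income tax: $28,710 − $17,420 = $11,290.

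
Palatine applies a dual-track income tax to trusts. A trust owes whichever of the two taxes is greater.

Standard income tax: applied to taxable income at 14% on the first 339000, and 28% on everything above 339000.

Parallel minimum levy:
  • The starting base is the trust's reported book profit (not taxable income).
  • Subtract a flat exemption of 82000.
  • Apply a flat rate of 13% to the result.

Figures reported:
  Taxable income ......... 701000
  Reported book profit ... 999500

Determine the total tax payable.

148820

Parallel minimum levy:
  Base (reported book profit): 999500
  Less exemption 82000 → base 917500
  917500 × 13% = 119275

Standard income tax:
  339000 × 14% = 47460
  362000 × 28% = 101360
  → 148820

148820 > 119275, so the standard income tax governs.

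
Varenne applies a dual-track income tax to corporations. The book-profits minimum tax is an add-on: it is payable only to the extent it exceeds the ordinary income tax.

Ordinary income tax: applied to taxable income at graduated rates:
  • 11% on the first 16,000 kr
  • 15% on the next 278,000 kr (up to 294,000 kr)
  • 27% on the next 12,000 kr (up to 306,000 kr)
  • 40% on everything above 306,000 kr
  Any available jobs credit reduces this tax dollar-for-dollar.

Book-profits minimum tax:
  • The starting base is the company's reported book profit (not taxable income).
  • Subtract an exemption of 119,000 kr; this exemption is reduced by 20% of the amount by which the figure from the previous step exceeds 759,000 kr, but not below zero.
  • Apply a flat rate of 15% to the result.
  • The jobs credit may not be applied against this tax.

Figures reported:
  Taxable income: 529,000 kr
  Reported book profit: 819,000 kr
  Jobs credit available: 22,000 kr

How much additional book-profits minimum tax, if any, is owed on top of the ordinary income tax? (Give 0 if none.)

0 kr

Ordinary income tax:
  16,000 kr × 11% = 1,760 kr
  278,000 kr × 15% = 41,700 kr
  12,000 kr × 27% = 3,240 kr
  223,000 kr × 40% = 89,200 kr
  → 135,900 kr
  Less jobs credit 22,000 kr → 113,900 kr

Book-profits minimum tax:
  Base (reported book profit): 819,000 kr
  Exemption: 119,000 kr − 20% × (819,000 kr − 759,000 kr) = 119,000 kr − 12,000 kr = 107,000 kr
  Base: 819,000 kr − 107,000 kr = 712,000 kr
  712,000 kr × 15% = 106,800 kr

106,800 kr ≤ 113,900 kr, so no add-on is due.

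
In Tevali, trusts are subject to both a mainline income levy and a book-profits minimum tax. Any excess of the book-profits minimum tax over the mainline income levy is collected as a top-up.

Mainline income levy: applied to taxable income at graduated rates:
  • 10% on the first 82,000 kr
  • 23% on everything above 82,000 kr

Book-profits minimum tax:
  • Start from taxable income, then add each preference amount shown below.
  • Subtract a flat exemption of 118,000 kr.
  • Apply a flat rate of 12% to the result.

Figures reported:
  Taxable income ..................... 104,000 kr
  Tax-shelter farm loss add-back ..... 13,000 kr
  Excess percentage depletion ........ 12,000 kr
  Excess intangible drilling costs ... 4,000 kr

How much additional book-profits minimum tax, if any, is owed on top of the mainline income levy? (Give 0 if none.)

0 kr

Mainline income levy:
  82,000 kr × 10% = 8,200 kr
  22,000 kr × 23% = 5,060 kr
  → 13,260 kr

Book-profits minimum tax:
  Adjusted income: 104,000 kr + 13,000 kr + 12,000 kr + 4,000 kr = 133,000 kr
  Less exemption 118,000 kr → base 15,000 kr
  15,000 kr × 12% = 1,800 kr

1,800 kr ≤ 13,260 kr, so no add-on is due.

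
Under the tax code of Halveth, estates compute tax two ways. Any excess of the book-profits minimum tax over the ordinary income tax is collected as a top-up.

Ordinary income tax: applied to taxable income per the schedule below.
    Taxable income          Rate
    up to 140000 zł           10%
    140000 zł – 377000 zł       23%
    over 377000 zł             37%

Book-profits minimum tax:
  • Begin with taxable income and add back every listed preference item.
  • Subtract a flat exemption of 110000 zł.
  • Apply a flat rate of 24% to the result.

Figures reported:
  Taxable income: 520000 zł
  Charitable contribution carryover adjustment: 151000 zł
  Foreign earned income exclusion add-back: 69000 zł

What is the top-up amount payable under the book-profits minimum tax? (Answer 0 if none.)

29780 zł

Ordinary income tax:
  140000 zł × 10% = 14000 zł
  237000 zł × 23% = 54510 zł
  143000 zł × 37% = 52910 zł
  → 121420 zł

Book-profits minimum tax:
  Adjusted income: 520000 zł + 151000 zł + 69000 zł = 740000 zł
  Less exemption 110000 zł → base 630000 zł
  630000 zł × 24% = 151200 zł

Excess of book-profits minimum tax over ordinary income tax: 151200 zł − 121420 zł = 29780 zł.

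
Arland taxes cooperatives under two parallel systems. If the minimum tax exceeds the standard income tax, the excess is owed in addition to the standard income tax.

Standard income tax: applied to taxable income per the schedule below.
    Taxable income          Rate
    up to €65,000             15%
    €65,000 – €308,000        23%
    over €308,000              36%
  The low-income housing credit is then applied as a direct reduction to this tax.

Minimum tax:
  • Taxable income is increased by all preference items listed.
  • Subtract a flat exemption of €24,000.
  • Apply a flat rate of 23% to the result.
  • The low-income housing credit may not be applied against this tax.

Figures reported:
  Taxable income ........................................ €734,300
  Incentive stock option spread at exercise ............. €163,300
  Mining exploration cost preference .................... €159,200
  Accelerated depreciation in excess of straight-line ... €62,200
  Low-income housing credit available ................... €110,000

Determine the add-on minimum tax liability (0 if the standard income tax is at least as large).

Standard income tax:
  €65,000 × 15% = €9,750
  €243,000 × 23% = €55,890
  €426,300 × 36% = €153,468
  → €219,108
  Less low-income housing credit €110,000 → €109,108

Minimum tax:
  Adjusted income: €734,300 + €163,300 + €159,200 + €62,200 = €1,119,000
  Less exemption €24,000 → base €1,095,000
  €1,095,000 × 23% = €251,850

Excess of minimum tax over standard income tax: €251,850 − €109,108 = €142,742.

€142,742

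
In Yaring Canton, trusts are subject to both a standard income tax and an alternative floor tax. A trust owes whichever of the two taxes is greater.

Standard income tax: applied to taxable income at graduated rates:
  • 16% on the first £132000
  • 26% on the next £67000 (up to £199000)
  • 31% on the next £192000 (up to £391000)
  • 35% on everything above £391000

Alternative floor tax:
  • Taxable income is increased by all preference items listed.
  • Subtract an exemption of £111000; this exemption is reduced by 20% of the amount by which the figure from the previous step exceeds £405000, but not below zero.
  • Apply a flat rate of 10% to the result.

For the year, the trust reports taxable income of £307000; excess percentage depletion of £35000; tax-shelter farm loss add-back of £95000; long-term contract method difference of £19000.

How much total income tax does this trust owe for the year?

Standard income tax:
  £132000 × 16% = £21120
  £67000 × 26% = £17420
  £108000 × 31% = £33480
  → £72020

Alternative floor tax:
  Adjusted income: £307000 + £35000 + £95000 + £19000 = £456000
  Exemption: £111000 − 20% × (£456000 − £405000) = £111000 − £10200 = £100800
  Base: £456000 − £100800 = £355200
  £355200 × 10% = £35520

£72020 > £35520, so the standard income tax governs.

£72020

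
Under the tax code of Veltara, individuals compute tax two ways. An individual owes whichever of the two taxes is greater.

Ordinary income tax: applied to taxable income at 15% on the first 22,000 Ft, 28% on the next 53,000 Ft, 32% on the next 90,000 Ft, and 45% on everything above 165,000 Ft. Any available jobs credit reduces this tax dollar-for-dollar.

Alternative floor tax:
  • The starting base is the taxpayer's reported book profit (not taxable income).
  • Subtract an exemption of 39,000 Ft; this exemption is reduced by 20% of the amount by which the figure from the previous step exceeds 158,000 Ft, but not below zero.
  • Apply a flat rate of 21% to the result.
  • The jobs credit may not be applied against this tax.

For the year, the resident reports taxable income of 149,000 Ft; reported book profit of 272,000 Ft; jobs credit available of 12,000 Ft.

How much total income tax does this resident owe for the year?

53,718 Ft

Ordinary income tax:
  22,000 Ft × 15% = 3,300 Ft
  53,000 Ft × 28% = 14,840 Ft
  74,000 Ft × 32% = 23,680 Ft
  → 41,820 Ft
  Less jobs credit 12,000 Ft → 29,820 Ft

Alternative floor tax:
  Base (reported book profit): 272,000 Ft
  Exemption: 39,000 Ft − 20% × (272,000 Ft − 158,000 Ft) = 39,000 Ft − 22,800 Ft = 16,200 Ft
  Base: 272,000 Ft − 16,200 Ft = 255,800 Ft
  255,800 Ft × 21% = 53,718 Ft

53,718 Ft > 29,820 Ft, so the alternative floor tax is the binding amount.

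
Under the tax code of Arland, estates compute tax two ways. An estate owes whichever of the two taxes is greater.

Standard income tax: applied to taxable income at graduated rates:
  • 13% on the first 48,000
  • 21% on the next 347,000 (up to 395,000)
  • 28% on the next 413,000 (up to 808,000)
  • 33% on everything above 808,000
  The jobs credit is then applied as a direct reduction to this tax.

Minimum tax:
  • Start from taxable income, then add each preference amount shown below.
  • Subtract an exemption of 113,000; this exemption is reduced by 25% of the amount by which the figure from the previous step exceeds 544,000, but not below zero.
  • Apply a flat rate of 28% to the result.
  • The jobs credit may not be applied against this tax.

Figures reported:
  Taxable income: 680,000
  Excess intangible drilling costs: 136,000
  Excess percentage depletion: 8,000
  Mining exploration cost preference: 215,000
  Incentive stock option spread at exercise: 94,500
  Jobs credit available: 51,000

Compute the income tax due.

317,380

Minimum tax:
  Adjusted income: 680,000 + 136,000 + 8,000 + 215,000 + 94,500 = 1,133,500
  Exemption: 25% × (1,133,500 − 544,000) = 147,375 ≥ 113,000, so the exemption is fully phased out
  Base: 1,133,500 − 0 = 1,133,500
  1,133,500 × 28% = 317,380

Standard income tax:
  48,000 × 13% = 6,240
  347,000 × 21% = 72,870
  285,000 × 28% = 79,800
  → 158,910
  Less jobs credit 51,000 → 107,910

317,380 > 107,910, so the minimum tax is the binding amount.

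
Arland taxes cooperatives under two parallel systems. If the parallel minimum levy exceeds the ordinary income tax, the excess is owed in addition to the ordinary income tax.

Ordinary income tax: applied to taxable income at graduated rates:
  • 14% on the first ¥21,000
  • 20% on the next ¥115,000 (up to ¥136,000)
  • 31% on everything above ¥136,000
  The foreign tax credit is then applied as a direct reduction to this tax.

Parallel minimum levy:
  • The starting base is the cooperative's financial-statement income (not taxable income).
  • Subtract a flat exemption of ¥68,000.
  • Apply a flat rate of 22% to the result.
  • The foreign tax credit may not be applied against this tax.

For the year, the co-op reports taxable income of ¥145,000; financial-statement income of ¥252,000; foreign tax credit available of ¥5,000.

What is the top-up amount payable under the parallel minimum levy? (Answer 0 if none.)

Ordinary income tax:
  ¥21,000 × 14% = ¥2,940
  ¥115,000 × 20% = ¥23,000
  ¥9,000 × 31% = ¥2,790
  → ¥28,730
  Less foreign tax credit ¥5,000 → ¥23,730

Parallel minimum levy:
  Base (financial-statement income): ¥252,000
  Less exemption ¥68,000 → base ¥184,000
  ¥184,000 × 22% = ¥40,480

Excess of parallel minimum levy over ordinary income tax: ¥40,480 − ¥23,730 = ¥16,750.

¥16,750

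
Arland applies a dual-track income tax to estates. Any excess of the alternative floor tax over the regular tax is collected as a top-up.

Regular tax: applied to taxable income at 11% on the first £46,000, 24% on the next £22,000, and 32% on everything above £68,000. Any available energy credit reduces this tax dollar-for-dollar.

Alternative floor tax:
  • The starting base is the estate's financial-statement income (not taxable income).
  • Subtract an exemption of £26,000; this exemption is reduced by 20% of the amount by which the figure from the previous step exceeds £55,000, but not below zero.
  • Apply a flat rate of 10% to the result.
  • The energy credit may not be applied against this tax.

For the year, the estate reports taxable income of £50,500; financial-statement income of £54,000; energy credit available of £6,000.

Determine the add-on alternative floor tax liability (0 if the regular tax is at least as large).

£2,660

Regular tax:
  £46,000 × 11% = £5,060
  £4,500 × 24% = £1,080
  → £6,140
  Less energy credit £6,000 → £140

Alternative floor tax:
  Base (financial-statement income): £54,000
  Exemption: £54,000 ≤ £55,000, so full £26,000 applies
  Base: £54,000 − £26,000 = £28,000
  £28,000 × 10% = £2,800

Excess of alternative floor tax over regular tax: £2,800 − £140 = £2,660.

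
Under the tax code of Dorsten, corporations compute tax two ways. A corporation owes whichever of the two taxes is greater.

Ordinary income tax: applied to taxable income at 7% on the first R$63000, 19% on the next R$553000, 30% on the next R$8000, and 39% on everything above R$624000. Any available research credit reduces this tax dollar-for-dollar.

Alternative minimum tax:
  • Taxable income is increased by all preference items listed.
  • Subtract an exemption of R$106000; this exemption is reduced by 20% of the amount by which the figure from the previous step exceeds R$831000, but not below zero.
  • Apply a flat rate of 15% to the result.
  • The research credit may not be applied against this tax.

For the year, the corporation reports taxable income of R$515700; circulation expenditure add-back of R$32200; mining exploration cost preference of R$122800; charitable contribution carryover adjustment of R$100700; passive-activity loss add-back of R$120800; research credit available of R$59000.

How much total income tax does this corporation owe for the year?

Ordinary income tax:
  R$63000 × 7% = R$4410
  R$452700 × 19% = R$86013
  → R$90423
  Less research credit R$59000 → R$31423

Alternative minimum tax:
  Adjusted income: R$515700 + R$32200 + R$122800 + R$100700 + R$120800 = R$892200
  Exemption: R$106000 − 20% × (R$892200 − R$831000) = R$106000 − R$12240 = R$93760
  Base: R$892200 − R$93760 = R$798440
  R$798440 × 15% = R$119766

R$119766 > R$31423, so the alternative minimum tax is the binding amount.

R$119766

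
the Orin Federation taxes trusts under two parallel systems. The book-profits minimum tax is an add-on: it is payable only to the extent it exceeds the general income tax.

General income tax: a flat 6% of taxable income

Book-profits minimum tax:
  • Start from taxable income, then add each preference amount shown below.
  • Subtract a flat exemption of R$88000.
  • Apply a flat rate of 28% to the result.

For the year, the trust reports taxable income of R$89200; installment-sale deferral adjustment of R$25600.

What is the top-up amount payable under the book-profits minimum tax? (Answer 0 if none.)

R$2152

General income tax:
  R$89200 × 6% = R$5352

Book-profits minimum tax:
  Adjusted income: R$89200 + R$25600 = R$114800
  Less exemption R$88000 → base R$26800
  R$26800 × 28% = R$7504

Excess of book-profits minimum tax over general income tax: R$7504 − R$5352 = R$2152.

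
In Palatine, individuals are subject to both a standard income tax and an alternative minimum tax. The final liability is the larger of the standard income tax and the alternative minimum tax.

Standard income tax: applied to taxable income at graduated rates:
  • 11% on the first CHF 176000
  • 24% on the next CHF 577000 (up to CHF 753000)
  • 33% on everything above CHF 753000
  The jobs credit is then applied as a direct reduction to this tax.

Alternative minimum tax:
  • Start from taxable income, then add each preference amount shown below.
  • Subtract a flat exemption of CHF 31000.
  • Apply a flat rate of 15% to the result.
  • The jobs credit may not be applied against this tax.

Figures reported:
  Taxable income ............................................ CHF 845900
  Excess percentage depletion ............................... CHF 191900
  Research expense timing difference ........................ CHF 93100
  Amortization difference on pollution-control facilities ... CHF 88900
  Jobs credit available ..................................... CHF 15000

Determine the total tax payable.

CHF 178320

Alternative minimum tax:
  Adjusted income: CHF 845900 + CHF 191900 + CHF 93100 + CHF 88900 = CHF 1219800
  Less exemption CHF 31000 → base CHF 1188800
  CHF 1188800 × 15% = CHF 178320

Standard income tax:
  CHF 176000 × 11% = CHF 19360
  CHF 577000 × 24% = CHF 138480
  CHF 92900 × 33% = CHF 30657
  → CHF 188497
  Less jobs credit CHF 15000 → CHF 173497

CHF 178320 > CHF 173497, so the alternative minimum tax is the binding amount.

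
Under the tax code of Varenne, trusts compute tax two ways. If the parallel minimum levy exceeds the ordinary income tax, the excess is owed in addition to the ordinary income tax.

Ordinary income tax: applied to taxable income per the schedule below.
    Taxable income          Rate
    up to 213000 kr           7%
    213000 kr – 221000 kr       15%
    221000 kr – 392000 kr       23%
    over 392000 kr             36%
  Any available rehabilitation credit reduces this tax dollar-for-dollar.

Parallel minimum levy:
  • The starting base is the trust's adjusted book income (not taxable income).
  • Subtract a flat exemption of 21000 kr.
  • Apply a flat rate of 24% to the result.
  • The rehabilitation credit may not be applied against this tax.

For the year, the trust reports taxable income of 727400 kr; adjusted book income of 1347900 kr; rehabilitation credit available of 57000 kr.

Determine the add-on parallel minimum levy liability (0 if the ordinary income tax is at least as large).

199272 kr

Parallel minimum levy:
  Base (adjusted book income): 1347900 kr
  Less exemption 21000 kr → base 1326900 kr
  1326900 kr × 24% = 318456 kr

Ordinary income tax:
  213000 kr × 7% = 14910 kr
  8000 kr × 15% = 1200 kr
  171000 kr × 23% = 39330 kr
  335400 kr × 36% = 120744 kr
  → 176184 kr
  Less rehabilitation credit 57000 kr → 119184 kr

Excess of parallel minimum levy over ordinary income tax: 318456 kr − 119184 kr = 199272 kr.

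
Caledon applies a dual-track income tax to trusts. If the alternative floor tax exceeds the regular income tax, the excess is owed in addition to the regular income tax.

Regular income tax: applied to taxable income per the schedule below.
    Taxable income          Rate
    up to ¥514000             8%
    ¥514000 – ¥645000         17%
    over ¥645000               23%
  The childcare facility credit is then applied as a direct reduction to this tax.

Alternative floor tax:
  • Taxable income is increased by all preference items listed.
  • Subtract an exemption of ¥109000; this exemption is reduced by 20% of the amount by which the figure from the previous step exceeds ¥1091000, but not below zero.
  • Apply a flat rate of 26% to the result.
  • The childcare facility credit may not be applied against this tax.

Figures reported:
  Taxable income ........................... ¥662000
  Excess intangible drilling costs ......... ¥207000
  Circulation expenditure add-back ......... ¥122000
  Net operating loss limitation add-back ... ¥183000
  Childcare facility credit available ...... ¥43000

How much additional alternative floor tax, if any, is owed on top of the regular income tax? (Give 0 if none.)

Alternative floor tax:
  Adjusted income: ¥662000 + ¥207000 + ¥122000 + ¥183000 = ¥1174000
  Exemption: ¥109000 − 20% × (¥1174000 − ¥1091000) = ¥109000 − ¥16600 = ¥92400
  Base: ¥1174000 − ¥92400 = ¥1081600
  ¥1081600 × 26% = ¥281216

Regular income tax:
  ¥514000 × 8% = ¥41120
  ¥131000 × 17% = ¥22270
  ¥17000 × 23% = ¥3910
  → ¥67300
  Less childcare facility credit ¥43000 → ¥24300

Excess of alternative floor tax over regular income tax: ¥281216 − ¥24300 = ¥256916.

¥256916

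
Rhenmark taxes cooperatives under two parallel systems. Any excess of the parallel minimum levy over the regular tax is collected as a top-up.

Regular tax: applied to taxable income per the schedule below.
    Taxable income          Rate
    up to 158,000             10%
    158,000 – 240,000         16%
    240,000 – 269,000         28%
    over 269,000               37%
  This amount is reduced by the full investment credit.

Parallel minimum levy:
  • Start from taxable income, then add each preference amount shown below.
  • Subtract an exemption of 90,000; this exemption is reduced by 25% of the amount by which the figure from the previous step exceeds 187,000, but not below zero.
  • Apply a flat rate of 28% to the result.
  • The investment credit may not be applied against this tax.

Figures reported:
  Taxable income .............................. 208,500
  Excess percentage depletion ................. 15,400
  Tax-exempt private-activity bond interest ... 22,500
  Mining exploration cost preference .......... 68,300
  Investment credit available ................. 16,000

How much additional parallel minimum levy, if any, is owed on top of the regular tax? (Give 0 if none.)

63,975

Regular tax:
  158,000 × 10% = 15,800
  50,500 × 16% = 8,080
  → 23,880
  Less investment credit 16,000 → 7,880

Parallel minimum levy:
  Adjusted income: 208,500 + 15,400 + 22,500 + 68,300 = 314,700
  Exemption: 90,000 − 25% × (314,700 − 187,000) = 90,000 − 31,925 = 58,075
  Base: 314,700 − 58,075 = 256,625
  256,625 × 28% = 71,855

Excess of parallel minimum levy over regular tax: 71,855 − 7,880 = 63,975.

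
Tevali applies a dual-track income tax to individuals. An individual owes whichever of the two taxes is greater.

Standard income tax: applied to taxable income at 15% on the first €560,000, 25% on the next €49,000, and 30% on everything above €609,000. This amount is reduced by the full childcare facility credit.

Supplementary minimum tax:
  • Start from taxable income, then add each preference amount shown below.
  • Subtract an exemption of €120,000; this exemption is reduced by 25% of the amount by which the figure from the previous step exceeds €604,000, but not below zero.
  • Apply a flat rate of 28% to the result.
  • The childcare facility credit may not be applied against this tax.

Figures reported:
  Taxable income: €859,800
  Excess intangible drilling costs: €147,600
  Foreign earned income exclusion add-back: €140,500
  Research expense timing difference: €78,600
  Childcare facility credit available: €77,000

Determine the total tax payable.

€343,420

Standard income tax:
  €560,000 × 15% = €84,000
  €49,000 × 25% = €12,250
  €250,800 × 30% = €75,240
  → €171,490
  Less childcare facility credit €77,000 → €94,490

Supplementary minimum tax:
  Adjusted income: €859,800 + €147,600 + €140,500 + €78,600 = €1,226,500
  Exemption: 25% × (€1,226,500 − €604,000) = €155,625 ≥ €120,000, so the exemption is fully phased out
  Base: €1,226,500 − €0 = €1,226,500
  €1,226,500 × 28% = €343,420

€343,420 > €94,490, so the supplementary minimum tax is the binding amount.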